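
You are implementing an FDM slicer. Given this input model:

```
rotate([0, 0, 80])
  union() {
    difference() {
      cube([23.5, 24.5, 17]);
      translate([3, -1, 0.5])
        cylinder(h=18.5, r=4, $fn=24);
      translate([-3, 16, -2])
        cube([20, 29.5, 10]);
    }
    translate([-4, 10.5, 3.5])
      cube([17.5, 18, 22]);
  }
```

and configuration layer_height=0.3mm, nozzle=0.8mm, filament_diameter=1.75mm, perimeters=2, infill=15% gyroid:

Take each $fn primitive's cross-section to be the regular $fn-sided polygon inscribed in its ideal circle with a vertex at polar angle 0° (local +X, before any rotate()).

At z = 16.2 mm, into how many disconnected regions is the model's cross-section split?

1

At z = 16.2 mm: the cube is present — its section is the full 23.5×24.5 rectangle; the cylinder at (3, -1): section is a regular 24-gon, circumradius r=4; the cube at (-3, 16) does not reach this height (z outside [-2, 8]); Subtracting the remaining from the first: starting from the 23.5×24.5 cube, the r=4 cylinder at (3, -1) partially overlaps it — only the 16.17 mm² overlap (of its 49.69 mm²) is removed, clipping the outline — 1 connected region; the 17.5×18 cube at (-4, 10.5) contributes its full rectangle; Combining (union): the regions partially overlap (shared area 189.00 mm²), so overlapping operands fuse into one piece — 1 connected region; (rotated 80° about Z; rotation is an isometry so areas/perimeters/island counts are preserved). The result has 1 disconnected region.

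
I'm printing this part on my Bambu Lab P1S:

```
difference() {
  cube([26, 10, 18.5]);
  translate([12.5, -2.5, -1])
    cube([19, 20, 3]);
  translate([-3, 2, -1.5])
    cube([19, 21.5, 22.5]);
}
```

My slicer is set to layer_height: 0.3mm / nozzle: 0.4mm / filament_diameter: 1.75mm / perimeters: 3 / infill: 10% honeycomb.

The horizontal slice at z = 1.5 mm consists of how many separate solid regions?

At z = 1.5 mm: the cube (footprint 26×10) is included at this height; the 19×20 cube at (12.5, -2.5) contributes its full rectangle; the cube at (-3, 2) (footprint 19×21.5) is included at this height; After the difference (first − rest): starting from the 26×10 cube, the 19×20 cube at (12.5, -2.5) partially overlaps it — only the 135.00 mm² overlap (of its 380.00 mm²) is removed, clipping the outline; the 19×21.5 cube at (-3, 2) partially overlaps it — only the 100.00 mm² overlap (of its 408.50 mm²) is removed, clipping the outline — 1 connected region. The result has 1 disconnected region.

1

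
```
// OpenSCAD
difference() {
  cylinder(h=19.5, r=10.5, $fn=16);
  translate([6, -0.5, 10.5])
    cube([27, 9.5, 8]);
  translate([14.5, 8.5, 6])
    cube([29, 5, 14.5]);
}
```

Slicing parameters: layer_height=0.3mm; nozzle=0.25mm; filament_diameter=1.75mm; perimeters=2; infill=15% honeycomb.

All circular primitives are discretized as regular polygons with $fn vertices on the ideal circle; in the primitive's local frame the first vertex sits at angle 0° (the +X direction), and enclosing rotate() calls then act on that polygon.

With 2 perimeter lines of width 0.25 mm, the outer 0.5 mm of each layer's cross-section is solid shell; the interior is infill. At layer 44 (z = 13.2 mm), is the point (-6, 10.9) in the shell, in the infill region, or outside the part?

outside

At z = 13.2 mm: the r=10.5 cylinder contributes a regular 16-gon of circumradius 10.5; the 27×9.5 cube at (6, -0.5) contributes its full rectangle; the cube at (14.5, 8.5) (footprint 29×5) is included at this height; Taking the first minus the rest: starting from the r=10.5 cylinder, the 27×9.5 cube at (6, -0.5) partially overlaps it — only the 28.11 mm² overlap (of its 256.50 mm²) is removed, clipping the outline; the 29×5 cube at (14.5, 8.5) misses the remaining region (no effect) — 1 connected region. Overall, the cross-section is a single solid region. The nearest boundary edge runs (-7.42, 7.42)→(-4.02, 9.70); distance from the point to it = 2.10 mm. The point is not inside any of the regions above, so it lies outside the cross-section (2.10 mm from the nearest boundary).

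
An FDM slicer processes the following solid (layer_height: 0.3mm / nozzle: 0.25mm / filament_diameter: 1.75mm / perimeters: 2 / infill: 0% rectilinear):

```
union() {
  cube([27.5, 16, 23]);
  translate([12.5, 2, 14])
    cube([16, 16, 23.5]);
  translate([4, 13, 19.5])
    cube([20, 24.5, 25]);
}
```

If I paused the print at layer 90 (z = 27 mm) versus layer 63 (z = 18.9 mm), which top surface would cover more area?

Layer 90 (z = 27): the cube does not reach this height (z outside [0, 23]); the cube at (12.5, 2) is present — its section is the full 16×16 rectangle (area 256.00 mm²); the cube at (4, 13) (footprint 20×24.5) is included at this height (area 490.00 mm²); Taking the union: the regions partially overlap — summed areas 746.00 mm² minus the doubly-counted overlap 57.50 mm² gives 688.50 mm² — area = 688.50 mm². So its area = 688.50 mm². Layer 63 (z = 18.9): the 27.5×16 cube contributes its full rectangle (area 440.00 mm²); the 16×16 cube at (12.5, 2) contributes its full rectangle (area 256.00 mm²); the cube at (4, 13) is absent (z outside [19.5, 44.5]); Combining (union): the regions partially overlap — summed areas 696.00 mm² minus the doubly-counted overlap 210.00 mm² gives 486.00 mm² — area = 486.00 mm². So its area = 486.00 mm². Layer 90 is larger (688.50 vs 486.00 mm²).

layer 90 (z = 27 mm)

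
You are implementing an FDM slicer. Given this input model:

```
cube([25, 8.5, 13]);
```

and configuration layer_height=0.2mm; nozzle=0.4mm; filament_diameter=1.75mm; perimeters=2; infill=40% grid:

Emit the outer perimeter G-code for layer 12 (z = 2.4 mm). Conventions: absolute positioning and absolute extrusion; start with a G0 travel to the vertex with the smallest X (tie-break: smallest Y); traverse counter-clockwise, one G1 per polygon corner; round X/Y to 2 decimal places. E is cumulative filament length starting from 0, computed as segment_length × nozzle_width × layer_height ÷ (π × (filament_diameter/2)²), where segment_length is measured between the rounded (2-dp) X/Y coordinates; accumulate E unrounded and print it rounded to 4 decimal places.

G0 X0.00 Y0.00 Z2.40
G1 X25.00 Y0.00 E0.8315
G1 X25.00 Y8.50 E1.1142
G1 X0.00 Y8.50 E1.9457
G1 X0.00 Y0.00 E2.2284

At z = 2.4 mm: the cube is present — its section is the full 25×8.5 rectangle. The outline is a single polygon with 4 vertices. Extrusion per mm of travel: 0.4 × 0.2 / (π × 0.875²) = 0.033260. Accumulating E over each segment gives final E = 2.2284.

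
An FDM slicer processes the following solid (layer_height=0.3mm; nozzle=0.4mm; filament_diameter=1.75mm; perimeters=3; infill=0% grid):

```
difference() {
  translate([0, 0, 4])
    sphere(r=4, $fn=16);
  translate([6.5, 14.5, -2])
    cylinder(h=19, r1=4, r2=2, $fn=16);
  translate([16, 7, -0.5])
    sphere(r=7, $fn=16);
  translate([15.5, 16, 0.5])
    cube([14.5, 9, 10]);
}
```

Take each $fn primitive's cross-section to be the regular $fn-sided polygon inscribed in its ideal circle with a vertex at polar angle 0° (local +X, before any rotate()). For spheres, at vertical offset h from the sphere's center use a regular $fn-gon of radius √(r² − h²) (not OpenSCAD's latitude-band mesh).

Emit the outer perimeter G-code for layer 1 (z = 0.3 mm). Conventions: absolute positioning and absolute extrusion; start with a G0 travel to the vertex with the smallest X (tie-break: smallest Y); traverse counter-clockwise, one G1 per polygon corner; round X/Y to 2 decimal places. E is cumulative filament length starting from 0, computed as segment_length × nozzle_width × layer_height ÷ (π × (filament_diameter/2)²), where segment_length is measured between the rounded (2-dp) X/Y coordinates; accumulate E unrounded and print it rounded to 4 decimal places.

At z = 0.3 mm: the r=4 sphere slices to a regular 16-gon of circumradius 1.520 (√(r²−h²) with h=3.7 from center); the cone at (6.5, 14.5): at t=0.121 of its height the radius interpolates to r₁+(r₂−r₁)t = 3.758, giving a regular 16-gon of that circumradius; the sphere at (16, 7): section is a regular 16-gon, circumradius = √(r²−h²) = √(7²−0.8²) = 6.954; the cube at (15.5, 16) is absent (z outside [0.5, 10.5]); Taking the first minus the rest: starting from the r=4 sphere, the cone at (6.5, 14.5) misses the remaining region (no effect); the r=7 sphere at (16, 7) misses the remaining region (no effect) — 1 connected region. The outline is a single polygon with 16 vertices. Extrusion per mm of travel: 0.4 × 0.3 / (π × 0.875²) = 0.049890. Accumulating E over each segment gives final E = 0.4722.

G0 X-1.52 Y0.00 Z0.30
G1 X-1.40 Y-0.58 E0.0295
G1 X-1.07 Y-1.07 E0.0590
G1 X-0.58 Y-1.40 E0.0885
G1 X0.00 Y-1.52 E0.1180
G1 X0.58 Y-1.40 E0.1476
G1 X1.07 Y-1.07 E0.1771
G1 X1.40 Y-0.58 E0.2065
G1 X1.52 Y0.00 E0.2361
G1 X1.40 Y0.58 E0.2656
G1 X1.07 Y1.07 E0.2951
G1 X0.58 Y1.40 E0.3246
G1 X0.00 Y1.52 E0.3541
G1 X-0.58 Y1.40 E0.3837
G1 X-1.07 Y1.07 E0.4132
G1 X-1.40 Y0.58 E0.4426
G1 X-1.52 Y0.00 E0.4722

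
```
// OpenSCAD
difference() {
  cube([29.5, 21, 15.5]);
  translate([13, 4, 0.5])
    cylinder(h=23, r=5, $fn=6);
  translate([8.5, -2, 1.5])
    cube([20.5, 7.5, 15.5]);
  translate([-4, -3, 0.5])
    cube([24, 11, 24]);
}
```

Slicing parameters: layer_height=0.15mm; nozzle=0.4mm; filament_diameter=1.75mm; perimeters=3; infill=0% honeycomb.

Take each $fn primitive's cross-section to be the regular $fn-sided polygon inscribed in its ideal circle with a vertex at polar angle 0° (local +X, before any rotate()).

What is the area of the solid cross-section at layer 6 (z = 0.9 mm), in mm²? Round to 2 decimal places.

At z = 0.9 mm: the 29.5×21 cube contributes its full rectangle (area 619.50 mm²); the cylinder at (13, 4): section is a regular 6-gon, circumradius r=5 (area = (6/2)·5.000²·sin(360°/6) = 64.95 mm²); the cube at (8.5, -2) is not intersected at this z (z outside [1.5, 17]); the cube at (-4, -3) is present — its section is the full 24×11 rectangle (area 264.00 mm²); Subtracting the remaining from the first: starting from the 29.5×21 cube (619.50 mm²), the r=5 cylinder at (13, 4) partially overlaps it — only the 63.24 mm² overlap (of its 64.95 mm²) is removed, clipping the outline; the 24×11 cube at (-4, -3) partially overlaps it — only the 98.48 mm² overlap (of its 264.00 mm²) is removed, clipping the outline — area = 457.79 mm². Overall, the cross-section is a single solid region. Net area = 457.79 mm².

457.79 mm²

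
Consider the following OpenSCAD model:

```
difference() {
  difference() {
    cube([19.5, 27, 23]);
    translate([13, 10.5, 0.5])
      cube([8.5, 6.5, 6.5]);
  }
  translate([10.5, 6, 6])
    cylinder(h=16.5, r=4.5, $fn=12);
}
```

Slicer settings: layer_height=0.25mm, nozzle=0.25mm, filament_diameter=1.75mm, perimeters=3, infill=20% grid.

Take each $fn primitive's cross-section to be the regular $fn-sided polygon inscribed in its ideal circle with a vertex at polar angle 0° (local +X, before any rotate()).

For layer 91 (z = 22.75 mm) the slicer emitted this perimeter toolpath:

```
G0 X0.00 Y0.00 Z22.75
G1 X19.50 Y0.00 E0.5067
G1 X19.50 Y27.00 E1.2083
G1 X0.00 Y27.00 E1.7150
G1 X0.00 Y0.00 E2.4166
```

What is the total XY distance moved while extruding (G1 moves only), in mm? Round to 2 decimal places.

Sum the Euclidean lengths of each G1 segment: total = 93.00 mm.

93.00 mm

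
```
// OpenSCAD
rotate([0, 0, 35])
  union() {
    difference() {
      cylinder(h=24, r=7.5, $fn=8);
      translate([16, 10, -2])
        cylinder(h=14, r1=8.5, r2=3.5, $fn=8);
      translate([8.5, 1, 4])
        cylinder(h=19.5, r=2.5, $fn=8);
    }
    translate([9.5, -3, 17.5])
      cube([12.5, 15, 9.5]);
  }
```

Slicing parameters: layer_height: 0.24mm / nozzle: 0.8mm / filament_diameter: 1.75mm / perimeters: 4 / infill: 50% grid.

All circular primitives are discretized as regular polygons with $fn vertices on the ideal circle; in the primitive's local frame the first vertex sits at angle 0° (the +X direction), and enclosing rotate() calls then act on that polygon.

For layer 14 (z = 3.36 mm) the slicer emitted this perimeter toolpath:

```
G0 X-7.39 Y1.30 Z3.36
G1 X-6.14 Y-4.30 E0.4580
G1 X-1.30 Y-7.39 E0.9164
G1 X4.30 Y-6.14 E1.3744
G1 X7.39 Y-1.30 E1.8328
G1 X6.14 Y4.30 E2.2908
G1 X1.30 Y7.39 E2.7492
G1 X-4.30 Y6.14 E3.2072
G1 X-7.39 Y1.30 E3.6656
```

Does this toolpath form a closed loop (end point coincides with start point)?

Start point (G0): (-7.39, 1.30). End point (last G1): the path returns to the start — closed.

yes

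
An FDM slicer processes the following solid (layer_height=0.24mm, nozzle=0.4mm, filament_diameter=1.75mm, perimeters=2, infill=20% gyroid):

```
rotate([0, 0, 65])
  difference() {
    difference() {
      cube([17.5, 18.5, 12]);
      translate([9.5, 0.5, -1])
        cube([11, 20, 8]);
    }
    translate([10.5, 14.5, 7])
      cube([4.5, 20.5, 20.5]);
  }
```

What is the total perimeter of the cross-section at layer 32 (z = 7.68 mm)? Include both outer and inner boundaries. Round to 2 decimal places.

80.00 mm

At z = 7.68 mm: the cube is present — its section is the full 17.5×18.5 rectangle (perimeter 72.00 mm); the cube at (9.5, 0.5) is absent (z outside [-1, 7]); Subtracting the remaining from the first: none of the subtracted shapes is present at this height, so the 17.5×18.5 cube is unchanged — boundary = 72.00 mm; the cube at (10.5, 14.5) (footprint 4.5×20.5) is included at this height (perimeter 50.00 mm); After the difference (first − rest): starting from the result so far, the 4.5×20.5 cube at (10.5, 14.5) partially overlaps it — only the 18.00 mm² overlap (of its 92.25 mm²) is removed, clipping the outline — boundary = 80.00 mm; (rotated 65° about Z; rotation is an isometry so areas/perimeters/island counts are preserved). Overall, the cross-section is a single solid region. Total boundary length (outer) = 80.00 mm.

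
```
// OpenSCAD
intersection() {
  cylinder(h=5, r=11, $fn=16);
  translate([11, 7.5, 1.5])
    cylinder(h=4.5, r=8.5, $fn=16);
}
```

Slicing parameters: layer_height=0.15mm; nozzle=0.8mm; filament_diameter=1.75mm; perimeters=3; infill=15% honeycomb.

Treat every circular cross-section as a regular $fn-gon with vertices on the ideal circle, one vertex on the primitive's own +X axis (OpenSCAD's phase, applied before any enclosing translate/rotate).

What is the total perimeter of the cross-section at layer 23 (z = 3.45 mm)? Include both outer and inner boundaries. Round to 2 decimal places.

31.03 mm

At z = 3.45 mm: the r=11 cylinder contributes a regular 16-gon of circumradius 11 (perimeter = 2·16·11.000·sin(180°/16) = 68.67 mm); the r=8.5 cylinder at (11, 7.5) gives a regular 16-gon of circumradius 8.5 (constant along its height) (perimeter = 2·16·8.500·sin(180°/16) = 53.06 mm); Keeping only the common overlap: the r=8.5 cylinder at (11, 7.5) partially overlaps the r=11 cylinder; clipping to the common part keeps 56.32 mm² — boundary = 31.03 mm. Overall, the cross-section is a single solid region. Total boundary length (outer) = 31.03 mm.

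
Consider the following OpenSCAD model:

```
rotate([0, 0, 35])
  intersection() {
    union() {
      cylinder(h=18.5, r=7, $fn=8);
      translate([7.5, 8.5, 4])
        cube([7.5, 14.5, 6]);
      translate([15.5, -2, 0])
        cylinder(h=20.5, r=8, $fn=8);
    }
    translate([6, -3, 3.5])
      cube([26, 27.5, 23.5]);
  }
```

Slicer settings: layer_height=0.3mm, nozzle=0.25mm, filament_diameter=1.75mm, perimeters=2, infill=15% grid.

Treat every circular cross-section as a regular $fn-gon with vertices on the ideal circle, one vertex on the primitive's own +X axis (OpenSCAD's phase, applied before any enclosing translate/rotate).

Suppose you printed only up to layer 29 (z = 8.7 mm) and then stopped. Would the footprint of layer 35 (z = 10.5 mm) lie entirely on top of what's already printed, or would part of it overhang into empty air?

entirely on top

Compare the two slices. At z = 8.7: the r=7 cylinder gives a regular 8-gon of circumradius 7 (constant along its height) (area = (8/2)·7.000²·sin(360°/8) = 138.59 mm²); the 7.5×14.5 cube at (7.5, 8.5) contributes its full rectangle (area 108.75 mm²); the cylinder at (15.5, -2): section is a regular 8-gon, circumradius r=8 (area = (8/2)·8.000²·sin(360°/8) = 181.02 mm²); Merging all regions: the 3 present regions are separate (no shared area or edge), so areas and boundary lengths simply add and each stays a separate island — area = 428.36 mm²; the cube at (6, -3) is present — its section is the full 26×27.5 rectangle (area 715.00 mm²); Keeping only the common overlap: the 26×27.5 cube at (6, -3) partially overlaps that combined region; clipping to the common part keeps 217.26 mm² — area = 217.26 mm²; (whole slice rotated 35° about Z — lengths, areas and connectivity unchanged). At z = 10.5: the cylinder: section is a regular 8-gon, circumradius r=7 (area = (8/2)·7.000²·sin(360°/8) = 138.59 mm²); the cube at (7.5, 8.5) is absent (z outside [4, 10]); the cylinder at (15.5, -2): section is a regular 8-gon, circumradius r=8 (area = (8/2)·8.000²·sin(360°/8) = 181.02 mm²); Taking the union: the 2 present regions are separate (no shared area or edge), so areas and boundary lengths simply add and each stays a separate island — area = 319.61 mm²; the cube at (6, -3) (footprint 26×27.5) is included at this height (area 715.00 mm²); Taking the intersection: the 26×27.5 cube at (6, -3) partially overlaps the result so far; clipping to the common part keeps 108.51 mm² — area = 108.51 mm²; (whole slice rotated 35° about Z — lengths, areas and connectivity unchanged). Checking containment: the cross-section at z = 10.5 is a subset of the cross-section at z = 8.7.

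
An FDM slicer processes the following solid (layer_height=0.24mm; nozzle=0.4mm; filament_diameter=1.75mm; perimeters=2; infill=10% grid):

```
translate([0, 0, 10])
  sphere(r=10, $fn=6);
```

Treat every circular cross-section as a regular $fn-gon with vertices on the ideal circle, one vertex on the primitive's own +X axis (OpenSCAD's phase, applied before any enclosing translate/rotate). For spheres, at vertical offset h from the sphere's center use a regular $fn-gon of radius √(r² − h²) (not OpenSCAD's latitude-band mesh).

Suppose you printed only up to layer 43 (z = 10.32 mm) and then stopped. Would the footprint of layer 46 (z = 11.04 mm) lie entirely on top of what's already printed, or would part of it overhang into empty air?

entirely on top

Compare the two slices. At z = 10.32: the r=10 sphere slices to a regular 6-gon of circumradius 9.995 (√(r²−h²) with h=0.32 from center) (area = (6/2)·9.995²·sin(360°/6) = 259.54 mm²). At z = 11.04: the r=10 sphere contributes a regular 6-gon of circumradius √(10²−1.04²) = 9.946 (area = (6/2)·9.946²·sin(360°/6) = 257.00 mm²). Checking containment: the cross-section at z = 11.04 is a subset of the cross-section at z = 10.32.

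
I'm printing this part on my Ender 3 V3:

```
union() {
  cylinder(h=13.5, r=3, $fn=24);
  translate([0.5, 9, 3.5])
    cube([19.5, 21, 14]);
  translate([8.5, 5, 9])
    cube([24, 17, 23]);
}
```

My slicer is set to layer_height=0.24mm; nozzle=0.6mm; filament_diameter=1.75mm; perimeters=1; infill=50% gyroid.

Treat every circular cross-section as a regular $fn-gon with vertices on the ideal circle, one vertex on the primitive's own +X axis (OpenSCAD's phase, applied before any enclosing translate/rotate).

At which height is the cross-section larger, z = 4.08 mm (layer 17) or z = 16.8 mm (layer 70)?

Layer 17 (z = 4.08): the r=3 cylinder contributes a regular 24-gon of circumradius 3 (area = (24/2)·3.000²·sin(360°/24) = 27.95 mm²); the cube at (0.5, 9) is present — its section is the full 19.5×21 rectangle (area 409.50 mm²); the cube at (8.5, 5) is absent (z outside [9, 32]); Combining (union): the 2 present regions are separate (no shared area or edge), so areas and boundary lengths simply add and each stays a separate island — area = 437.45 mm². So its area = 437.45 mm². Layer 70 (z = 16.8): the cylinder does not reach this height (z outside [0, 13.5]); the cube at (0.5, 9) (footprint 19.5×21) is included at this height (area 409.50 mm²); the cube at (8.5, 5) is present — its section is the full 24×17 rectangle (area 408.00 mm²); Combining (union): the regions partially overlap — summed areas 817.50 mm² minus the doubly-counted overlap 149.50 mm² gives 668.00 mm² — area = 668.00 mm². So its area = 668.00 mm². Layer 70 is larger (668.00 vs 437.45 mm²).

layer 70 (z = 16.8 mm)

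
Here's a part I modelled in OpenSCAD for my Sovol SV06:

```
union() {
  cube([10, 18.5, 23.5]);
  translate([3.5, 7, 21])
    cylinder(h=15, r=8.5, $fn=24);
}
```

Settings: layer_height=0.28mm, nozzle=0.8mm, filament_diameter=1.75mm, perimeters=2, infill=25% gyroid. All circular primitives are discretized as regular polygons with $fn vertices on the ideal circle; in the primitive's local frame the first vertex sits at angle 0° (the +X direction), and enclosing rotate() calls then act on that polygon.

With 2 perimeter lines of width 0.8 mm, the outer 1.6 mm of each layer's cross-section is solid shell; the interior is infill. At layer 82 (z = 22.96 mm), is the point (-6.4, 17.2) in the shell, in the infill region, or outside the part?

outside

At z = 22.96 mm: the 10×18.5 cube contributes its full rectangle; the r=8.5 cylinder at (3.5, 7) gives a regular 24-gon of circumradius 8.5 (constant along its height); Merging all regions: the regions partially overlap (shared area 146.32 mm²), so overlapping operands fuse into one piece — 1 connected region. Overall, the cross-section is a single solid region. The nearest boundary edge runs (-3.86, 11.25)→(-2.51, 13.01); distance from the point to it = 5.72 mm. The point is not inside any of the regions above, so it lies outside the cross-section (5.72 mm from the nearest boundary).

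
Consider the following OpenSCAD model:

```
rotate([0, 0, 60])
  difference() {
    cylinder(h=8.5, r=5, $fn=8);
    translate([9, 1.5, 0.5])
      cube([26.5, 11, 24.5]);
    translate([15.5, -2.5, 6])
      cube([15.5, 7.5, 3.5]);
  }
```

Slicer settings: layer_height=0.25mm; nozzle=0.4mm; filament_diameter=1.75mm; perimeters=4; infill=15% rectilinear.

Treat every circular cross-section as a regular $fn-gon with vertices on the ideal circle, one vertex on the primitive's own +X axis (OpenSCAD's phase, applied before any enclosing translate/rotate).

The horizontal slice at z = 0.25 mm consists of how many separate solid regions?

1

At z = 0.25 mm: the r=5 cylinder contributes a regular 8-gon of circumradius 5; the cube at (9, 1.5) is absent (z outside [0.5, 25]); the cube at (15.5, -2.5) is absent (z outside [6, 9.5]); Taking the first minus the rest: none of the subtracted shapes is present at this height, so the r=5 cylinder is unchanged — 1 connected region; (rotated 60° about Z; rotation is an isometry so areas/perimeters/island counts are preserved). The result has 1 disconnected region.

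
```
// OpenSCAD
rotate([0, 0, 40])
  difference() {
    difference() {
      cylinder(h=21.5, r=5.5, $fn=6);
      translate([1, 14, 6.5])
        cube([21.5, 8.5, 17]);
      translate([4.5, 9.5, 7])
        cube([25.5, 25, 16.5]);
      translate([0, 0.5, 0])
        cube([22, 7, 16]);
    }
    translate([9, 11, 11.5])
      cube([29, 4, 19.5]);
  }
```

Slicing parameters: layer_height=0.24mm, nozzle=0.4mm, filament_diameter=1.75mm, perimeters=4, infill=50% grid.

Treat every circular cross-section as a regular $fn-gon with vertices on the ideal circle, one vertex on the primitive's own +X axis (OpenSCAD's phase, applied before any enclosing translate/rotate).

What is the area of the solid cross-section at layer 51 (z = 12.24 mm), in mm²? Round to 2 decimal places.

61.62 mm²

At z = 12.24 mm: the cylinder: section is a regular 6-gon, circumradius r=5.5 (area = (6/2)·5.500²·sin(360°/6) = 78.59 mm²); the 21.5×8.5 cube at (1, 14) contributes its full rectangle (area 182.75 mm²); the cube at (4.5, 9.5) is present — its section is the full 25.5×25 rectangle (area 637.50 mm²); the cube at (0, 0.5) is present — its section is the full 22×7 rectangle (area 154.00 mm²); Taking the first minus the rest: starting from the r=5.5 cylinder (78.59 mm²), the 21.5×8.5 cube at (1, 14) misses the remaining region (no effect); the 25.5×25 cube at (4.5, 9.5) misses the remaining region (no effect); the 22×7 cube at (0, 0.5) partially overlaps it — only the 16.97 mm² overlap (of its 154.00 mm²) is removed, clipping the outline — area = 61.62 mm²; the cube at (9, 11) (footprint 29×4) is included at this height (area 116.00 mm²); Subtracting the remaining from the first: starting from the result so far (61.62 mm²), the 29×4 cube at (9, 11) misses the remaining region (no effect) — area = 61.62 mm²; (whole slice rotated 40° about Z — lengths, areas and connectivity unchanged). Overall, the cross-section is a single solid region. Net area = 61.62 mm².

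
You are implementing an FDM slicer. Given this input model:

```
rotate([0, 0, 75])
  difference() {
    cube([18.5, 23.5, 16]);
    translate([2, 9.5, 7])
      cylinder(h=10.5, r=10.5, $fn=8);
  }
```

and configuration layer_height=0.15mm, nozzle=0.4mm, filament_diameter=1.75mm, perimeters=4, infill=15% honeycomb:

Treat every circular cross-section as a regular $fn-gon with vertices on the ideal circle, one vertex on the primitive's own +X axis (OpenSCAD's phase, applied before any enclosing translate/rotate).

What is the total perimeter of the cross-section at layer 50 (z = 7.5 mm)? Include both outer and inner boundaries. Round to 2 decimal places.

92.11 mm

At z = 7.5 mm: the 18.5×23.5 cube contributes its full rectangle (perimeter 84.00 mm); the r=10.5 cylinder at (2, 9.5) gives a regular 8-gon of circumradius 10.5 (constant along its height) (perimeter = 2·8·10.500·sin(180°/8) = 64.29 mm); Subtracting the remaining from the first: starting from the 18.5×23.5 cube, the r=10.5 cylinder at (2, 9.5) partially overlaps it — only the 193.88 mm² overlap (of its 311.83 mm²) is removed, clipping the outline — boundary = 92.11 mm; (rotated 75° about Z; rotation is an isometry so areas/perimeters/island counts are preserved). Overall, the cross-section is a single solid region. Total boundary length (outer) = 92.11 mm.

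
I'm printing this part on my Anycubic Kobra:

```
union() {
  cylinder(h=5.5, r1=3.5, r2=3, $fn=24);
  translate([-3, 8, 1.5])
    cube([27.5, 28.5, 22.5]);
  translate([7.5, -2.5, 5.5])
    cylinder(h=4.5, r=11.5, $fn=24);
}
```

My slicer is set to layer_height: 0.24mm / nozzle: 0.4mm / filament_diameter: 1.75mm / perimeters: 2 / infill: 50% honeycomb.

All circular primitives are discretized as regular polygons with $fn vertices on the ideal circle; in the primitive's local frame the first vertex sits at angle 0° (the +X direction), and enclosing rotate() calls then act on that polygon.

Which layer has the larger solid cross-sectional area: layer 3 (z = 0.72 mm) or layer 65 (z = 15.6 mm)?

Layer 3 (z = 0.72): the cone (r1=3.5→r2=3) has section circumradius 3.435 here — a regular 24-gon (area = (24/2)·3.435²·sin(360°/24) = 36.64 mm²); the cube at (-3, 8) is absent (z outside [1.5, 24]); the cylinder at (7.5, -2.5) is not intersected at this z (z outside [5.5, 10]); Merging all regions: only the cone is present, so the union is just that shape — area = 36.64 mm². So its area = 36.64 mm². Layer 65 (z = 15.6): the cone is not intersected at this z (z outside [0, 5.5]); the cube at (-3, 8) (footprint 27.5×28.5) is included at this height (area 783.75 mm²); the cylinder at (7.5, -2.5) does not reach this height (z outside [5.5, 10]); Combining (union): only the 27.5×28.5 cube at (-3, 8) is present, so the union is just that shape — area = 783.75 mm². So its area = 783.75 mm². Layer 65 is larger (783.75 vs 36.64 mm²).

layer 65 (z = 15.6 mm)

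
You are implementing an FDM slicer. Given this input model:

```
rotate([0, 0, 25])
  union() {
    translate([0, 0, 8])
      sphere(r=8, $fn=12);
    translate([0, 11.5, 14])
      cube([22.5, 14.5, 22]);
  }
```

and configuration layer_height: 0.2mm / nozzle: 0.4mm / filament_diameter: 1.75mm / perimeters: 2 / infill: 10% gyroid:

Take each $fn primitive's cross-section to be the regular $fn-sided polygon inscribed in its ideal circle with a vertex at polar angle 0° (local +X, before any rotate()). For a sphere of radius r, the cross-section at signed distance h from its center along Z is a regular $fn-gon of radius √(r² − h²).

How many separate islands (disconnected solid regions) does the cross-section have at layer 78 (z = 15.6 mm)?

2

At z = 15.6 mm: the r=8 sphere slices to a regular 12-gon of circumradius 2.498 (√(r²−h²) with h=7.6 from center); the cube at (0, 11.5) is present — its section is the full 22.5×14.5 rectangle; Combining (union): the 2 present regions are separate (no shared area or edge), so areas and boundary lengths simply add and each stays a separate island — 2 connected regions; (whole slice rotated 25° about Z — lengths, areas and connectivity unchanged). Overall, the cross-section has 2 separate islands. Island count = 2.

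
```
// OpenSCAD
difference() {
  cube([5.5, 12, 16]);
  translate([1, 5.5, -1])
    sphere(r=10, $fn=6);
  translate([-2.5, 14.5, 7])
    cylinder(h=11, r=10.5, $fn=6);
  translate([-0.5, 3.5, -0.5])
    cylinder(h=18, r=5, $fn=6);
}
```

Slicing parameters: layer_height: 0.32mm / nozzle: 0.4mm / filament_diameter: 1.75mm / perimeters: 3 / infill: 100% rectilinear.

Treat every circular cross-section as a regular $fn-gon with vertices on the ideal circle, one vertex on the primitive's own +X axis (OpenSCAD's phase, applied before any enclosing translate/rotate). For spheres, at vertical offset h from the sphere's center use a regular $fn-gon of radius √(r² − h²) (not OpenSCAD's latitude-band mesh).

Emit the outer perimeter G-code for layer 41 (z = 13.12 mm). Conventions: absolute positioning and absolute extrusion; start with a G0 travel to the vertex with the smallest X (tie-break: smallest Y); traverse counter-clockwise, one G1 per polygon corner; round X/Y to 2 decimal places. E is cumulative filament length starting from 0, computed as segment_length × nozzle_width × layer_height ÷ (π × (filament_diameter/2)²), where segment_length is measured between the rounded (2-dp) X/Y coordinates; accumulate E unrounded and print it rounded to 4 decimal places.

G0 X2.48 Y0.00 Z13.12
G1 X5.50 Y0.00 E0.1607
G1 X5.50 Y10.17 E0.7019
G1 X3.07 Y5.97 E0.9601
G1 X4.50 Y3.50 E1.1120
G1 X2.48 Y0.00 E1.3271

At z = 13.12 mm: the cube (footprint 5.5×12) is included at this height; the sphere at (1, 5.5) is not intersected at this z (|z−center|=14.120 > r=10); the cylinder at (-2.5, 14.5): section is a regular 6-gon, circumradius r=10.5; the r=5 cylinder at (-0.5, 3.5) contributes a regular 6-gon of circumradius 5; Taking the first minus the rest: starting from the 5.5×12 cube, the r=10.5 cylinder at (-2.5, 14.5) partially overlaps it — only the 29.71 mm² overlap (of its 286.44 mm²) is removed, clipping the outline; the r=5 cylinder at (-0.5, 3.5) partially overlaps it — only the 19.93 mm² overlap (of its 64.95 mm²) is removed, clipping the outline — 1 connected region. The outline is a single polygon with 5 vertices. Extrusion per mm of travel: 0.4 × 0.32 / (π × 0.875²) = 0.053216. Accumulating E over each segment gives final E = 1.3271.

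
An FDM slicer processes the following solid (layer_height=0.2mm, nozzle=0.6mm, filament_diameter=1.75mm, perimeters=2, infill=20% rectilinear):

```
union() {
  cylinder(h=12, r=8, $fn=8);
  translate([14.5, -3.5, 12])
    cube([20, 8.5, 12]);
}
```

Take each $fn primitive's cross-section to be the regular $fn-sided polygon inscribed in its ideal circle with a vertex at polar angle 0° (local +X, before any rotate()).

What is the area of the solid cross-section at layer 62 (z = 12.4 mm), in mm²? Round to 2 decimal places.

170.00 mm²

At z = 12.4 mm: the cylinder does not reach this height (z outside [0, 12]); the 20×8.5 cube at (14.5, -3.5) contributes its full rectangle (area 170.00 mm²); Taking the union: only the 20×8.5 cube at (14.5, -3.5) is present, so the union is just that shape — area = 170.00 mm². Overall, the cross-section is a single solid region. Net area = 170.00 mm².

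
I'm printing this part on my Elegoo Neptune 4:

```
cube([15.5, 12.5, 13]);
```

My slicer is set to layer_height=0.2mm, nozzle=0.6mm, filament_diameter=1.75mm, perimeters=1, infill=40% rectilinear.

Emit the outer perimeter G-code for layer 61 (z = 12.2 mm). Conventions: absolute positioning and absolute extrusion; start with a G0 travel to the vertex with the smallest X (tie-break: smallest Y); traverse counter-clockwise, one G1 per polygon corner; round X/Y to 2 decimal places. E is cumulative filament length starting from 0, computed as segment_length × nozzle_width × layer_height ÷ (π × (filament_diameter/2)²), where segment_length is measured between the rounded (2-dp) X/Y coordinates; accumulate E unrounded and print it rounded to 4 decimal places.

G0 X0.00 Y0.00 Z12.20
G1 X15.50 Y0.00 E0.7733
G1 X15.50 Y12.50 E1.3969
G1 X0.00 Y12.50 E2.1702
G1 X0.00 Y0.00 E2.7939

At z = 12.2 mm: the cube is present — its section is the full 15.5×12.5 rectangle. The outline is a single polygon with 4 vertices. Extrusion per mm of travel: 0.6 × 0.2 / (π × 0.875²) = 0.049890. Accumulating E over each segment gives final E = 2.7939.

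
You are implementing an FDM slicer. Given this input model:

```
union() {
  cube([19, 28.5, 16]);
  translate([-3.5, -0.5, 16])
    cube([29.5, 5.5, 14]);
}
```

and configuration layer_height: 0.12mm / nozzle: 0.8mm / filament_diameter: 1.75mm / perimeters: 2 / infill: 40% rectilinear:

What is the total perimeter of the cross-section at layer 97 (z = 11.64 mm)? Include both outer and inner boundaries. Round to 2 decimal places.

95.00 mm

At z = 11.64 mm: the 19×28.5 cube contributes its full rectangle (perimeter 95.00 mm); the cube at (-3.5, -0.5) is absent (z outside [16, 30]); Combining (union): only the 19×28.5 cube is present, so the union is just that shape — boundary = 95.00 mm. Overall, the cross-section is a single solid region. Total boundary length (outer) = 95.00 mm.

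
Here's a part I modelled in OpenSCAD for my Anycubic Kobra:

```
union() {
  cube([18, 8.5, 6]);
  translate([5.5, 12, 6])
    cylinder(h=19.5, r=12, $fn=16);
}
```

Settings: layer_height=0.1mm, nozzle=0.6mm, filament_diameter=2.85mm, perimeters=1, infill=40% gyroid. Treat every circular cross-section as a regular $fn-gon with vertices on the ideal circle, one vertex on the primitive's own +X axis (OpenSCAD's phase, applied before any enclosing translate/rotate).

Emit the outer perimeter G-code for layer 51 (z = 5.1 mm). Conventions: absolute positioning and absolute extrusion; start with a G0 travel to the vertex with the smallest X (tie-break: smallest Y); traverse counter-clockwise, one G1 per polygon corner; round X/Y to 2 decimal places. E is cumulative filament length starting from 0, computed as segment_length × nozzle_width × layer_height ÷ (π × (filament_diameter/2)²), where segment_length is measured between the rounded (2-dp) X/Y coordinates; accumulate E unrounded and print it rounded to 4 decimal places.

G0 X0.00 Y0.00 Z5.10
G1 X18.00 Y0.00 E0.1693
G1 X18.00 Y8.50 E0.2492
G1 X0.00 Y8.50 E0.4185
G1 X0.00 Y0.00 E0.4985

At z = 5.1 mm: the cube is present — its section is the full 18×8.5 rectangle; the cylinder at (5.5, 12) does not reach this height (z outside [6, 25.5]); Combining (union): only the 18×8.5 cube is present, so the union is just that shape — 1 connected region. The outline is a single polygon with 4 vertices. Extrusion per mm of travel: 0.6 × 0.1 / (π × 1.425²) = 0.009405. Accumulating E over each segment gives final E = 0.4985.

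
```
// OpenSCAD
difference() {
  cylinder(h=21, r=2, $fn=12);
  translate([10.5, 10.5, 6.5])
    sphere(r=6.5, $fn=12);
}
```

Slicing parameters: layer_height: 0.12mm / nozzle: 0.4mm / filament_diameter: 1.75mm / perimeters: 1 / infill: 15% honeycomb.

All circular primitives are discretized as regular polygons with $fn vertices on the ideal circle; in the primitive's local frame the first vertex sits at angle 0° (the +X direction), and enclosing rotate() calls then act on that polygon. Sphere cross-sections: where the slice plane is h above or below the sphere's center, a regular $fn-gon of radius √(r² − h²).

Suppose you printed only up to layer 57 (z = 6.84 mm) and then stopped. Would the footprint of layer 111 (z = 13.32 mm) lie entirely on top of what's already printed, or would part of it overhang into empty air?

entirely on top

Compare the two slices. At z = 6.84: the cylinder: section is a regular 12-gon, circumradius r=2 (area = (12/2)·2.000²·sin(360°/12) = 12.00 mm²); the sphere at (10.5, 10.5): section is a regular 12-gon, circumradius = √(r²−h²) = √(6.5²−0.34²) = 6.491 (area = (12/2)·6.491²·sin(360°/12) = 126.40 mm²); Taking the first minus the rest: starting from the r=2 cylinder (12.00 mm²), the r=6.5 sphere at (10.5, 10.5) misses the remaining region (no effect) — area = 12.00 mm². At z = 13.32: the r=2 cylinder gives a regular 12-gon of circumradius 2 (constant along its height) (area = (12/2)·2.000²·sin(360°/12) = 12.00 mm²); the sphere at (10.5, 10.5) is absent (|z−center|=6.820 > r=6.5); Subtracting the remaining from the first: none of the subtracted shapes is present at this height, so the r=2 cylinder is unchanged — area = 12.00 mm². Checking containment: the cross-section at z = 13.32 is a subset of the cross-section at z = 6.84.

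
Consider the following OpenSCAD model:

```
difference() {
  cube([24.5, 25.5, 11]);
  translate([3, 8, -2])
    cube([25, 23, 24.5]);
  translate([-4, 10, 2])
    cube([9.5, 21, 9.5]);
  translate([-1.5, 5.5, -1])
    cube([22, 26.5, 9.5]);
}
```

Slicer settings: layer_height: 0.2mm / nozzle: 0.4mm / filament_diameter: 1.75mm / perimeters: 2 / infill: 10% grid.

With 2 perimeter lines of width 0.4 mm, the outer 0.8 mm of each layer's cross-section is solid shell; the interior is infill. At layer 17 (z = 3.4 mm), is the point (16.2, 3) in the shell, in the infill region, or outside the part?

infill

At z = 3.4 mm: the cube (footprint 24.5×25.5) is included at this height; the cube at (3, 8) (footprint 25×23) is included at this height; the cube at (-4, 10) (footprint 9.5×21) is included at this height; the 22×26.5 cube at (-1.5, 5.5) contributes its full rectangle; Subtracting the remaining from the first: starting from the 24.5×25.5 cube, the 25×23 cube at (3, 8) partially overlaps it — only the 376.25 mm² overlap (of its 575.00 mm²) is removed, clipping the outline; the 9.5×21 cube at (-4, 10) partially overlaps it — only the 46.50 mm² overlap (of its 199.50 mm²) is removed, clipping the outline; the 22×26.5 cube at (-1.5, 5.5) partially overlaps it — only the 57.25 mm² overlap (of its 583.00 mm²) is removed, clipping the outline — 1 connected region. Overall, the cross-section is a single solid region. The nearest boundary edge runs (0.00, 5.50)→(20.50, 5.50); distance from the point to it = 2.50 mm. The point is inside the cross-section and 2.50 mm from the nearest boundary — more than the 0.8 mm shell width (2 × 0.4), so it's in the infill interior.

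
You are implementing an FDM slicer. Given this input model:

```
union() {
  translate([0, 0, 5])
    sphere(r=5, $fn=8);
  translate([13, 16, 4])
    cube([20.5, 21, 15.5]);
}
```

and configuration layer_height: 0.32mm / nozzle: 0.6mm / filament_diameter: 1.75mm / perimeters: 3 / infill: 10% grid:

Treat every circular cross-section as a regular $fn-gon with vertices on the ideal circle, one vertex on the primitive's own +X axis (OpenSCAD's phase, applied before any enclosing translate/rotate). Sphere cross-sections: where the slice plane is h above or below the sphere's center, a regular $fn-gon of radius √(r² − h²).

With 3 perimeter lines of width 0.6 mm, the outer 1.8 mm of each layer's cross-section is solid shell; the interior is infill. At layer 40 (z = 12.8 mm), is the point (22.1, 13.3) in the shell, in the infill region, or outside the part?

At z = 12.8 mm: the sphere does not reach this height (|z−center|=7.800 > r=5); the cube at (13, 16) (footprint 20.5×21) is included at this height; Taking the union: only the 20.5×21 cube at (13, 16) is present, so the union is just that shape — 1 connected region. Overall, the cross-section is a single solid region. The nearest boundary edge runs (13.00, 16.00)→(33.50, 16.00); distance from the point to it = 2.70 mm. The point is not inside any of the regions above, so it lies outside the cross-section (2.70 mm from the nearest boundary).

outside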